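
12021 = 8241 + 3780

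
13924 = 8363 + 5561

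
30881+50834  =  81715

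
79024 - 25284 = 53740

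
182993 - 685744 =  - 502751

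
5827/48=5827/48 = 121.40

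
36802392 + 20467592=57269984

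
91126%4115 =596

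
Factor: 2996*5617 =2^2 * 7^1*41^1 * 107^1*137^1 = 16828532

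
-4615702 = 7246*( - 637)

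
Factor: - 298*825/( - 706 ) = 3^1*5^2*11^1*149^1 * 353^( - 1 ) = 122925/353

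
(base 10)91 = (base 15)61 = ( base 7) 160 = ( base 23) 3m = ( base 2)1011011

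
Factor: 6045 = 3^1*5^1*13^1*31^1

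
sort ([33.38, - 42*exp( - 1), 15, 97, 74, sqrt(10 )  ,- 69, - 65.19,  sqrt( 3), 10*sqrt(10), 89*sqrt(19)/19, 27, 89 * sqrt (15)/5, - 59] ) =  [-69, -65.19,  -  59, - 42*exp( - 1 ), sqrt(3 ), sqrt(10 ), 15, 89 *sqrt( 19 )/19  ,  27, 10*sqrt(10),33.38,  89* sqrt (15) /5, 74,97 ]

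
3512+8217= 11729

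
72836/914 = 36418/457 = 79.69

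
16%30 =16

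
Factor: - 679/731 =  - 7^1*17^(-1)*43^(-1)*97^1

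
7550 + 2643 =10193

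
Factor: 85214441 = 13^1*29^1*37^1*41^1*149^1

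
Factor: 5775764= 2^2*1443941^1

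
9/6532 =9/6532 = 0.00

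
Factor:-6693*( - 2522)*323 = 5452157958  =  2^1*3^1* 13^1*17^1 *19^1*23^1 * 97^2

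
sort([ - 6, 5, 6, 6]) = [ - 6,5, 6,6]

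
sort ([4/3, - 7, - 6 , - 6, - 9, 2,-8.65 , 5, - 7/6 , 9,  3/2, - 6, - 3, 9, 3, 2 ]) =[ - 9, - 8.65, - 7,-6,- 6, - 6, - 3, - 7/6, 4/3, 3/2, 2,2, 3, 5, 9, 9 ]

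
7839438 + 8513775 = 16353213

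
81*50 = 4050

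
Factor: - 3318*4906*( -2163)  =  2^2 * 3^2 * 7^2*11^1*79^1*103^1*223^1  =  35209547604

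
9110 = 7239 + 1871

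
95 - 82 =13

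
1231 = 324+907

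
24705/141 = 175 + 10/47 = 175.21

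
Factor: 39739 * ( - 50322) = - 2^1*3^1 * 7^2*811^1 * 8387^1 = - 1999745958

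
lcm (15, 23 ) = 345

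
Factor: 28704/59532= 2^3*11^( - 2 )*13^1* 23^1*41^( - 1 ) = 2392/4961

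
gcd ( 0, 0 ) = 0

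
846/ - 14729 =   -  1  +  13883/14729 = - 0.06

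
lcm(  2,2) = 2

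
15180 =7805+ 7375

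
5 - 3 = 2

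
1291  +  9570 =10861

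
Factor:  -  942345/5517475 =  - 3^2*5^( - 1)*43^1 * 487^1*220699^( - 1 ) = -188469/1103495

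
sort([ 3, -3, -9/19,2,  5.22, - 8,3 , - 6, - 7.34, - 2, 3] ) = [ - 8,- 7.34, - 6, - 3, - 2, - 9/19, 2,3,3,3 , 5.22]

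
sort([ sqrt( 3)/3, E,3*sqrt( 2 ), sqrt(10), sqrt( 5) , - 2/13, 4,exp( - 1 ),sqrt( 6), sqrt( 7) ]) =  [-2/13,  exp( - 1),sqrt (3 ) /3, sqrt(5),  sqrt( 6), sqrt(7), E , sqrt( 10), 4,3 *sqrt(2 ) ] 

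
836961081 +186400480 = 1023361561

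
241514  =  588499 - 346985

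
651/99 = 6 + 19/33 = 6.58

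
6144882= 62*99111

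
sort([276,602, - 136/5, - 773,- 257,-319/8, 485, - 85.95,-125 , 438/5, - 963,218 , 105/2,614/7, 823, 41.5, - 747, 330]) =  [ - 963,-773 , - 747 , -257,  -  125, - 85.95, - 319/8, - 136/5, 41.5, 105/2  ,  438/5, 614/7,218, 276, 330, 485, 602, 823]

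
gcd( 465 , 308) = 1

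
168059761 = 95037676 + 73022085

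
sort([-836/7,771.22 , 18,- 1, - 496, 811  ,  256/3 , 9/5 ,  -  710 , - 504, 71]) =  [ - 710, - 504,  -  496, - 836/7 ,  -  1,9/5, 18,71, 256/3,771.22, 811]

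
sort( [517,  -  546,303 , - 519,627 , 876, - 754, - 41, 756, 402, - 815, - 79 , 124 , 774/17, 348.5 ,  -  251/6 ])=[ - 815, - 754,  -  546, - 519 , - 79,- 251/6,-41, 774/17 , 124 , 303, 348.5,  402,517 , 627 , 756, 876]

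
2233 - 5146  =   - 2913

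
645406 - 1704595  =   - 1059189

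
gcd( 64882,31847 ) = 1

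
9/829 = 9/829 = 0.01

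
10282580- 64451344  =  -54168764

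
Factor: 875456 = 2^6*13679^1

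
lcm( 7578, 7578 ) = 7578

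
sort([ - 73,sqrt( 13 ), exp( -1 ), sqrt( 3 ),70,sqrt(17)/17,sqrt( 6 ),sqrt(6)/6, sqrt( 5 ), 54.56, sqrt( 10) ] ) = [ - 73,sqrt( 17 )/17, exp ( - 1 ), sqrt (6 ) /6, sqrt( 3 ), sqrt( 5 ),sqrt(  6),  sqrt(10 ) , sqrt( 13),54.56 , 70]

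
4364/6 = 727 + 1/3 = 727.33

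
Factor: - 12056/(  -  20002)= 44/73=2^2 * 11^1*73^( - 1)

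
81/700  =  81/700  =  0.12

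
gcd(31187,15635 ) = 1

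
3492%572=60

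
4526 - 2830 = 1696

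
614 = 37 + 577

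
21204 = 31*684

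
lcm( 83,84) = 6972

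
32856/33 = 995 + 7/11 = 995.64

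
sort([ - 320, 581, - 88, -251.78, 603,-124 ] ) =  [ - 320, - 251.78 , - 124, - 88, 581,603]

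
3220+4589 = 7809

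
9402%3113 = 63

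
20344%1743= 1171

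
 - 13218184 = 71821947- 85040131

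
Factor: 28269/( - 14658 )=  - 27/14 = - 2^(-1)*3^3*7^( - 1)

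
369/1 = 369 = 369.00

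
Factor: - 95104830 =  - 2^1*3^1 *5^1*41^1* 167^1 *463^1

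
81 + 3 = 84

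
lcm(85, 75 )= 1275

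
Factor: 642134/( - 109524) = - 321067/54762 = - 2^ ( - 1)*3^( - 1)*31^1*9127^( - 1 )*10357^1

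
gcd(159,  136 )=1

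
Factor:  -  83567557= - 313^2 * 853^1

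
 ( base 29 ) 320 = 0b101000010101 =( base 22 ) 577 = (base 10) 2581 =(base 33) 2C7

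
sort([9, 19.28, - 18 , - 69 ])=[-69,  -  18, 9, 19.28]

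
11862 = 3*3954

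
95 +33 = 128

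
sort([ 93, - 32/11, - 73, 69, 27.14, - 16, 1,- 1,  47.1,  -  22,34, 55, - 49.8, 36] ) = [ - 73, - 49.8, - 22, - 16, - 32/11, - 1,1, 27.14, 34, 36, 47.1,55, 69, 93 ]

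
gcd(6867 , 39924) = 9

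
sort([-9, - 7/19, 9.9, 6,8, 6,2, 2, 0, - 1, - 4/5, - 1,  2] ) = [  -  9, - 1, - 1,-4/5, -7/19, 0, 2, 2, 2, 6, 6,  8,9.9 ] 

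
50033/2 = 50033/2 = 25016.50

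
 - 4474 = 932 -5406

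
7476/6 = 1246 = 1246.00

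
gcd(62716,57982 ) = 2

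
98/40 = 2 + 9/20 = 2.45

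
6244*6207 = 38756508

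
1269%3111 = 1269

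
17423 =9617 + 7806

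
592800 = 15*39520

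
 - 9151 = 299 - 9450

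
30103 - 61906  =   - 31803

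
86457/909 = 95 + 34/303 =95.11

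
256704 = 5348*48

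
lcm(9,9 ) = 9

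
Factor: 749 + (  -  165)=584 = 2^3 *73^1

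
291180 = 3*97060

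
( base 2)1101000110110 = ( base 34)5rc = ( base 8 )15066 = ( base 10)6710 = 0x1a36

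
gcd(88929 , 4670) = 1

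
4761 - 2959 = 1802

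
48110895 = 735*65457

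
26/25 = 26/25 = 1.04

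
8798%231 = 20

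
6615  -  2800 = 3815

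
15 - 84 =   -  69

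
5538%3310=2228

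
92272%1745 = 1532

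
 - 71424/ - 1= 71424/1= 71424.00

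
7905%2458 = 531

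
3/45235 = 3/45235 = 0.00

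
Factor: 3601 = 13^1 * 277^1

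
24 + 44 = 68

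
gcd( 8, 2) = 2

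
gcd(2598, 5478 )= 6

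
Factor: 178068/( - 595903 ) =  - 2^2*3^1*7^(-1) * 19^1*109^(  -  1 ) = - 228/763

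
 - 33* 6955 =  - 229515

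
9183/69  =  133  +  2/23= 133.09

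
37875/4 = 9468 + 3/4 = 9468.75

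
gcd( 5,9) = 1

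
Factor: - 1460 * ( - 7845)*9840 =112704408000 = 2^6 *3^2*5^3*41^1*73^1 * 523^1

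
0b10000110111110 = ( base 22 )HIE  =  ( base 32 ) 8DU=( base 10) 8638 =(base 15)285d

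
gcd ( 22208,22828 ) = 4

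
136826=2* 68413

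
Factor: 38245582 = 2^1*151^1*126641^1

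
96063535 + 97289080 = 193352615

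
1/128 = 1/128 = 0.01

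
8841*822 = 7267302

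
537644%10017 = 6743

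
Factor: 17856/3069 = 2^6*11^( - 1) = 64/11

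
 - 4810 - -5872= 1062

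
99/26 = 3 + 21/26=3.81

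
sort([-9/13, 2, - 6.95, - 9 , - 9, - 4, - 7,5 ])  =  [ - 9 , - 9, - 7, - 6.95 , - 4 , -9/13,2,5] 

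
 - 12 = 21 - 33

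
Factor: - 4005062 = -2^1*2002531^1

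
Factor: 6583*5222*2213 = 76075030738= 2^1 * 7^1*29^1*227^1*373^1*2213^1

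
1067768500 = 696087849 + 371680651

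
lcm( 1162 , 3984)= 27888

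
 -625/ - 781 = 625/781  =  0.80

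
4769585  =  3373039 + 1396546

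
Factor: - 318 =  - 2^1*3^1*53^1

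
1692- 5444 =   -  3752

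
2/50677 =2/50677 =0.00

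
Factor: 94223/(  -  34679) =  - 59^1*1597^1*34679^( - 1)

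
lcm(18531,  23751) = 1686321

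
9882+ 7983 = 17865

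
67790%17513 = 15251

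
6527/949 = 6  +  833/949 = 6.88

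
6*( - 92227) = - 553362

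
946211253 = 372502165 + 573709088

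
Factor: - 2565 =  - 3^3*5^1*19^1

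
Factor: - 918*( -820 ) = 752760 = 2^3 *3^3*5^1*17^1*41^1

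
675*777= 524475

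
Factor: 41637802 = 2^1*37^1*562673^1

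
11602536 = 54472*213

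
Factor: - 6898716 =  -2^2 *3^3*11^1*5807^1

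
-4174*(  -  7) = 29218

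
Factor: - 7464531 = - 3^1*1021^1*2437^1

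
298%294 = 4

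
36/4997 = 36/4997  =  0.01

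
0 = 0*6385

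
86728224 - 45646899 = 41081325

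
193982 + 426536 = 620518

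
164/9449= 164/9449= 0.02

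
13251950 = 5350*2477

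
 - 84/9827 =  - 1 + 9743/9827 = - 0.01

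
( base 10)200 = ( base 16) c8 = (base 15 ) D5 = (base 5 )1300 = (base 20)a0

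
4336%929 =620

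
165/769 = 165/769  =  0.21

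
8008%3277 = 1454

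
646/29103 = 646/29103= 0.02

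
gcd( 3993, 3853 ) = 1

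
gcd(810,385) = 5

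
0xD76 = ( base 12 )1BB2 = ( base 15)104B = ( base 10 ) 3446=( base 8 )6566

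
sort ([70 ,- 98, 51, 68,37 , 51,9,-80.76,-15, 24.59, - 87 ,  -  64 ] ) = [  -  98, - 87,-80.76, - 64,-15, 9, 24.59, 37,51,51,68, 70]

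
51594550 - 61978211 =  -10383661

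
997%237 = 49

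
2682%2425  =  257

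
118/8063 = 118/8063 = 0.01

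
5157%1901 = 1355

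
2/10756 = 1/5378=0.00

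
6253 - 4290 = 1963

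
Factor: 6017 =11^1*547^1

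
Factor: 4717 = 53^1*89^1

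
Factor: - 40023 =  - 3^2*4447^1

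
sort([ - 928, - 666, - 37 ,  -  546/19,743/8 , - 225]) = [ - 928, - 666,-225, - 37 , - 546/19,743/8]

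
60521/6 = 60521/6 = 10086.83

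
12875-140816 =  - 127941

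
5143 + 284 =5427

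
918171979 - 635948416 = 282223563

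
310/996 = 155/498=   0.31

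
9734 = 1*9734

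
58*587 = 34046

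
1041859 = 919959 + 121900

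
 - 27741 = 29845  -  57586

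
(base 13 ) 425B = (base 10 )9202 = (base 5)243302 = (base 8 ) 21762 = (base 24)fna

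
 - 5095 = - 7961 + 2866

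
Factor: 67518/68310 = 3^( - 1) * 5^( - 1)*11^1 * 23^(-1)*31^1 = 341/345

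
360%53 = 42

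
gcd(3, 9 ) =3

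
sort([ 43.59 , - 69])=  [ - 69 , 43.59]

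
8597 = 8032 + 565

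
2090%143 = 88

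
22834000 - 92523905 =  - 69689905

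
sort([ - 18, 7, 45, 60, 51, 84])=[ - 18, 7, 45,51, 60,  84]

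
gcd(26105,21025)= 5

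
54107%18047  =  18013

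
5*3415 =17075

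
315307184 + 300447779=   615754963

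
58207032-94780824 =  - 36573792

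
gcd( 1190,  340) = 170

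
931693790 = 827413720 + 104280070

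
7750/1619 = 4 + 1274/1619 = 4.79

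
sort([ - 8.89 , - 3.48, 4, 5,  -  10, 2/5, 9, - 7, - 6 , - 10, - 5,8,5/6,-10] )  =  [ - 10, - 10, - 10,-8.89, -7, - 6 ,  -  5,-3.48 , 2/5, 5/6,4, 5,8,9 ]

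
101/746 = 101/746 = 0.14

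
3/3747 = 1/1249 = 0.00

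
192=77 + 115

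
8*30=240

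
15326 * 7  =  107282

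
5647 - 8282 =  - 2635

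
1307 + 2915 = 4222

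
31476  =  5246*6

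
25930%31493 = 25930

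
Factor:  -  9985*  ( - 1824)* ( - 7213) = - 2^5*3^1*5^1*19^1 * 1997^1 * 7213^1  =  -131367772320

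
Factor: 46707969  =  3^1*7^1*11^1*241^1*839^1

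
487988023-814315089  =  - 326327066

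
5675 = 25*227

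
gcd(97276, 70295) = 1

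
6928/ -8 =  -866 +0/1 = - 866.00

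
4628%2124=380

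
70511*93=6557523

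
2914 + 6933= 9847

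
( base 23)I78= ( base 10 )9691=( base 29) BF5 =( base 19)17g1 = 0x25db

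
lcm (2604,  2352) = 72912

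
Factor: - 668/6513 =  - 4/39 =- 2^2*3^(  -  1)*13^( - 1 )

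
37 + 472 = 509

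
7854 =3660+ 4194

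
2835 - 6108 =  - 3273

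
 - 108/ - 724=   27/181 = 0.15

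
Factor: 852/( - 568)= - 2^( - 1)*3^1 = - 3/2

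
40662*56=2277072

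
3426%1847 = 1579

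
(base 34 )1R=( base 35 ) 1q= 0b111101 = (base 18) 37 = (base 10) 61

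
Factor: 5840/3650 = 2^3 * 5^( - 1) =8/5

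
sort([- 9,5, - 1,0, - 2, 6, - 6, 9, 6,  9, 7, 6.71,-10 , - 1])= [ - 10, -9, - 6,- 2, - 1, - 1,0, 5, 6,6,6.71, 7, 9,9 ]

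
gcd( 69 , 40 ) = 1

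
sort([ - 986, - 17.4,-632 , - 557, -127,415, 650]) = [ - 986, - 632,  -  557, - 127, - 17.4, 415,650]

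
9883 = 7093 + 2790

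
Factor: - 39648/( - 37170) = 2^4*3^( - 1)*5^(- 1) = 16/15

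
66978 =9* 7442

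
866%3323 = 866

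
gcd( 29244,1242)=6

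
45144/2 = 22572 =22572.00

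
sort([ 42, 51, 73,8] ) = [ 8, 42,51, 73 ] 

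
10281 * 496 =5099376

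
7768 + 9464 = 17232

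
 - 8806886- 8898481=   -  17705367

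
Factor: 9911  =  11^1*17^1*53^1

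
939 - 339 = 600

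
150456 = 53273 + 97183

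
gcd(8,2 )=2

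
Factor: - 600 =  - 2^3*3^1*5^2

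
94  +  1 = 95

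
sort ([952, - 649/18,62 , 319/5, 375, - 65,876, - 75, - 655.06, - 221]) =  [ - 655.06, - 221, - 75 , - 65, - 649/18, 62, 319/5,375,876,952]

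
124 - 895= - 771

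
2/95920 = 1/47960 = 0.00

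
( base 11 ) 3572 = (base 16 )1245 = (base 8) 11105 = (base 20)BDH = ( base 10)4677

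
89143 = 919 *97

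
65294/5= 65294/5 =13058.80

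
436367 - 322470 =113897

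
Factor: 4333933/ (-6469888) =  - 2^( - 8)*127^( - 1)*199^ ( - 1)*4333933^1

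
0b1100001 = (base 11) 89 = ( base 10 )97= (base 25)3M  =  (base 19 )52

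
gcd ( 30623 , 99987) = 1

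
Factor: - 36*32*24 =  - 27648= -  2^10*3^3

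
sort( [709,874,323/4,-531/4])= [  -  531/4,323/4, 709, 874]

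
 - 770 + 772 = 2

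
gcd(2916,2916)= 2916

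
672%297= 78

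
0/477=0 = 0.00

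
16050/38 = 422 + 7/19 = 422.37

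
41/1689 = 41/1689 = 0.02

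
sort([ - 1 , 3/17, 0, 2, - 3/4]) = [ - 1, - 3/4,0,3/17,  2]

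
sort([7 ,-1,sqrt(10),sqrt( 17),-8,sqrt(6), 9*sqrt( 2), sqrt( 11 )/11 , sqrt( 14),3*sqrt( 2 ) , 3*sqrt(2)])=[ - 8,-1, sqrt( 11)/11, sqrt(6),sqrt(10),sqrt( 14),sqrt( 17 ),3 *sqrt( 2) , 3*sqrt( 2) , 7,9*sqrt( 2)] 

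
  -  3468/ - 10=1734/5 = 346.80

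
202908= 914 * 222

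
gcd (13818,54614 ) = 658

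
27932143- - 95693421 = 123625564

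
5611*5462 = 30647282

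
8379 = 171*49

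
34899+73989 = 108888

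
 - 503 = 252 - 755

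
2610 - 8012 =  -5402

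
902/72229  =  902/72229  =  0.01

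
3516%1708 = 100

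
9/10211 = 9/10211=0.00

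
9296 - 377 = 8919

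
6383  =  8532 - 2149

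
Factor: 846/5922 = 1/7  =  7^(  -  1 )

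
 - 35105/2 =-35105/2 = - 17552.50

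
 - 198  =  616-814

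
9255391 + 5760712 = 15016103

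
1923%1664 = 259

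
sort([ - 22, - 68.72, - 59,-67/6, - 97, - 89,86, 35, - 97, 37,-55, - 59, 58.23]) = [-97 , - 97, - 89 , - 68.72,-59, - 59,- 55, - 22, - 67/6, 35,37,58.23, 86]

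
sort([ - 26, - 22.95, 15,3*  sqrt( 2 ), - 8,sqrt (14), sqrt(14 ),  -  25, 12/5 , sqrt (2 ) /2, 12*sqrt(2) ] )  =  [ - 26, - 25 , -22.95, -8, sqrt(2 )/2, 12/5, sqrt(14 ), sqrt( 14 ), 3 * sqrt(2 ), 15, 12*sqrt(2)] 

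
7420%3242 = 936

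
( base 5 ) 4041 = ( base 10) 521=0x209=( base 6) 2225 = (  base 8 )1011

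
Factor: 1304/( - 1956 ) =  - 2^1 * 3^ ( - 1) = -  2/3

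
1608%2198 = 1608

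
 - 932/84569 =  - 1+83637/84569 = -0.01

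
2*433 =866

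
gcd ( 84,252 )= 84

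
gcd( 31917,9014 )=1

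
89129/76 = 1172 + 3/4 = 1172.75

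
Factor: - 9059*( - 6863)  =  62171917 = 6863^1*9059^1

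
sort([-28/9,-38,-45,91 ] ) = [ - 45, - 38, -28/9,91 ] 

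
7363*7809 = 57497667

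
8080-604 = 7476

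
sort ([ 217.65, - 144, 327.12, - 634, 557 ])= [-634,-144,217.65 , 327.12,557] 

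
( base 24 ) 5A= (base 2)10000010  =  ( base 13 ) a0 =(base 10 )130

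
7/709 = 7/709 = 0.01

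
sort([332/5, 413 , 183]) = [332/5, 183, 413 ]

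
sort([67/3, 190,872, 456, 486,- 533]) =[ - 533, 67/3 , 190, 456, 486, 872 ]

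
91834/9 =91834/9 = 10203.78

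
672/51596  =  168/12899 = 0.01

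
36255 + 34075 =70330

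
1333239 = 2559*521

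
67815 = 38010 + 29805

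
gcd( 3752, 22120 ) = 56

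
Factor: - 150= - 2^1*3^1*5^2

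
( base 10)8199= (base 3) 102020200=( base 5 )230244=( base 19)13da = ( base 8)20007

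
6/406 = 3/203 = 0.01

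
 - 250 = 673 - 923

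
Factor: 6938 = 2^1*3469^1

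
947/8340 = 947/8340 = 0.11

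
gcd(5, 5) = 5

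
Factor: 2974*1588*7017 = 2^3*3^1*397^1*1487^1 * 2339^1 = 33139270104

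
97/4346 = 97/4346 = 0.02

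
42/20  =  21/10 =2.10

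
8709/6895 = 1+1814/6895  =  1.26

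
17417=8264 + 9153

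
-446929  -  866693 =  - 1313622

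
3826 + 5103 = 8929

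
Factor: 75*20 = 1500= 2^2*3^1*5^3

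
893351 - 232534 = 660817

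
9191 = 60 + 9131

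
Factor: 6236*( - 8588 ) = - 53554768 = -2^4*19^1*113^1 * 1559^1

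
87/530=87/530   =  0.16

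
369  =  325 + 44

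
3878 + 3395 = 7273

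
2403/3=801 = 801.00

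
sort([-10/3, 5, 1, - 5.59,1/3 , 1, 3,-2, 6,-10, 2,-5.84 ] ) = [ - 10, - 5.84, - 5.59,-10/3,-2,1/3,  1,1,2, 3,5,6]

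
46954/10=4695 +2/5 = 4695.40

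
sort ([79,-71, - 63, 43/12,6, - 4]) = [ - 71, - 63,- 4,43/12 , 6, 79 ] 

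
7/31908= 7/31908 = 0.00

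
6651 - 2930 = 3721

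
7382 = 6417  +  965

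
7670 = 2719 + 4951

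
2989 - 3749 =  - 760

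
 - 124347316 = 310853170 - 435200486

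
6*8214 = 49284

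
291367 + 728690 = 1020057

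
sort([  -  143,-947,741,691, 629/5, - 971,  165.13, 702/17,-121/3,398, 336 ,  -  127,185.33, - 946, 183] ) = [ - 971, - 947, - 946, - 143, - 127,-121/3,702/17,629/5,165.13, 183,  185.33 , 336,398,691, 741]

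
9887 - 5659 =4228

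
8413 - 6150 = 2263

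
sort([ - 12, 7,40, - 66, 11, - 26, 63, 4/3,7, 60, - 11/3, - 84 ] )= [ - 84, - 66, - 26, - 12,  -  11/3, 4/3, 7,7,11,40, 60, 63]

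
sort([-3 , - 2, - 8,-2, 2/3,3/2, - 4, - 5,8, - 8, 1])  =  [ - 8, - 8, - 5, - 4, - 3, - 2, - 2,  2/3,1, 3/2,8] 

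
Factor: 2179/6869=2179^1*6869^( - 1 )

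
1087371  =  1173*927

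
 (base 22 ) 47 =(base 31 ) 32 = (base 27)3E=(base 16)5F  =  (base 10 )95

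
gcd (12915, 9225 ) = 1845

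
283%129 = 25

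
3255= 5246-1991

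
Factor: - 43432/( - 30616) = 43^( - 1)*61^1=61/43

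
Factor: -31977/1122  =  -2^(-1)*3^1*19^1 = -57/2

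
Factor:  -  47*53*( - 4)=9964= 2^2*47^1*53^1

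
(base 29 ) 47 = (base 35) 3i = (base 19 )69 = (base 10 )123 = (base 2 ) 1111011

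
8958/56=4479/28 = 159.96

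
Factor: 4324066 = 2^1*31^1*97^1*719^1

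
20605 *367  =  7562035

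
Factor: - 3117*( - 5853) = 3^2*1039^1 * 1951^1= 18243801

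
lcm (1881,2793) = 92169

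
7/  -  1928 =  - 7/1928=- 0.00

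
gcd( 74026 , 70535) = 1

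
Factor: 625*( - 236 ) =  - 2^2*5^4 * 59^1 = - 147500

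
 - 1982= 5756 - 7738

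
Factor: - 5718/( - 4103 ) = 2^1 * 3^1*11^( -1)*373^(  -  1 )*953^1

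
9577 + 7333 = 16910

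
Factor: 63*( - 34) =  - 2142 = - 2^1 * 3^2*7^1*17^1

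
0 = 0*63780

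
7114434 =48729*146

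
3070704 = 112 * 27417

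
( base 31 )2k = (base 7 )145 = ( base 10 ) 82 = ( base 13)64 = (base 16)52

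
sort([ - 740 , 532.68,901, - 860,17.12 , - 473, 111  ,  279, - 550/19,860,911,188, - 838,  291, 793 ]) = [ - 860, - 838, - 740, - 473, - 550/19,  17.12,111,  188,  279,291, 532.68, 793,860 , 901,911]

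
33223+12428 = 45651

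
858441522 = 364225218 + 494216304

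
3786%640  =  586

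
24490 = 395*62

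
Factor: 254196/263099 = 2^2*3^2 * 23^1 * 857^( - 1) = 828/857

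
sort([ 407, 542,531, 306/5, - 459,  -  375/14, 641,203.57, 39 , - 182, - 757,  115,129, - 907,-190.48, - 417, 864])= [ - 907 , - 757, - 459, - 417, - 190.48, - 182,-375/14, 39,306/5,115, 129, 203.57 , 407,531,542,641,864] 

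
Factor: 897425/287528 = 2^(-3)* 5^2*127^( - 1)*283^( - 1 )*35897^1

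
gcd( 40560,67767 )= 3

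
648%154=32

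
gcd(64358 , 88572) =2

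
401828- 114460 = 287368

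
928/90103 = 32/3107=0.01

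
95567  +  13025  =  108592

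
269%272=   269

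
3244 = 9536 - 6292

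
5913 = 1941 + 3972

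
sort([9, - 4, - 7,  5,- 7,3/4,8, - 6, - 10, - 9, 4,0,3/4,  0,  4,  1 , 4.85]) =[ - 10 , - 9, - 7, - 7, - 6 , - 4, 0, 0,3/4, 3/4, 1, 4,4, 4.85,  5, 8,  9] 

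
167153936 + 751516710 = 918670646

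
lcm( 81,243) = 243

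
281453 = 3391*83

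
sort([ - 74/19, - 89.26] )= [ - 89.26 ,-74/19]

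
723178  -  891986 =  - 168808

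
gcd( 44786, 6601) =7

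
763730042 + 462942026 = 1226672068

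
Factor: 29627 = 13^1*43^1*53^1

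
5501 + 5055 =10556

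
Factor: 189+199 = 2^2*97^1=388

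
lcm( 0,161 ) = 0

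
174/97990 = 87/48995 = 0.00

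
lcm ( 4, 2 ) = 4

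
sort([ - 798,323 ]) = [ - 798,323] 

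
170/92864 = 85/46432 = 0.00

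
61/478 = 61/478 = 0.13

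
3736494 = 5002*747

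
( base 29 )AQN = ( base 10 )9187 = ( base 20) 12j7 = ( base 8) 21743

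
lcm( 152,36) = 1368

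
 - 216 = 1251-1467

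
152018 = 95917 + 56101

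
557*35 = 19495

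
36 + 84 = 120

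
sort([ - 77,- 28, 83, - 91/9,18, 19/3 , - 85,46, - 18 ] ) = [-85,-77, - 28,-18, - 91/9,19/3,18,46,83] 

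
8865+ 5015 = 13880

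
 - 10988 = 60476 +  - 71464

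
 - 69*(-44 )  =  3036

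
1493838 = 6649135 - 5155297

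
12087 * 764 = 9234468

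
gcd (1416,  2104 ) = 8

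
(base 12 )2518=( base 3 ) 12202102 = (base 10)4196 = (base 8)10144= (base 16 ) 1064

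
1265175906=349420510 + 915755396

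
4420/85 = 52  =  52.00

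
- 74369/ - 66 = 1126 + 53/66=1126.80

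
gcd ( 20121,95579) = 1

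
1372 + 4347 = 5719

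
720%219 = 63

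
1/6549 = 1/6549 = 0.00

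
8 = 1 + 7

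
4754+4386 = 9140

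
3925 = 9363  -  5438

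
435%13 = 6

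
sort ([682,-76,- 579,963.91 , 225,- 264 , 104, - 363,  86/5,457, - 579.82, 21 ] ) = [ - 579.82, -579, - 363, - 264,-76,86/5,21, 104, 225, 457,682, 963.91] 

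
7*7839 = 54873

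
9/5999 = 9/5999=0.00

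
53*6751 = 357803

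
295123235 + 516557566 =811680801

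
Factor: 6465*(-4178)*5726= - 2^2*3^1*5^1 * 7^1*409^1*431^1*2089^1 = - 154663669020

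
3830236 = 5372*713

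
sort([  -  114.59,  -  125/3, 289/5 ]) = [ - 114.59,-125/3,289/5]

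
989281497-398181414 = 591100083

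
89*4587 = 408243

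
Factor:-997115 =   -  5^1*7^1 *31^1*919^1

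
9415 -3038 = 6377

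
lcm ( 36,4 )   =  36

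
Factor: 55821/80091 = 23/33 =3^ ( - 1 )*11^( - 1)*23^1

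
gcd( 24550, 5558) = 2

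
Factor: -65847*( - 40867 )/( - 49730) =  - 2^(  -  1 )*3^1*5^(-1)*47^1*467^1 * 4973^( - 1)*40867^1=- 2690969349/49730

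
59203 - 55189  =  4014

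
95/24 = 95/24 = 3.96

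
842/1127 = 842/1127 =0.75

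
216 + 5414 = 5630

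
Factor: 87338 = 2^1 *43669^1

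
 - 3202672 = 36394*( - 88 )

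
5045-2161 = 2884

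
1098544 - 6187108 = - 5088564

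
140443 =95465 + 44978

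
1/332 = 1/332 = 0.00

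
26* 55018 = 1430468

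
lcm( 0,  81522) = 0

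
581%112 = 21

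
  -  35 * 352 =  - 12320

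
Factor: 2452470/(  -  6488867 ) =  - 2^1*3^1  *  5^1*7^ ( - 1) * 11^ (-2)*47^( - 1 )*163^(-1)*81749^1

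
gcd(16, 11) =1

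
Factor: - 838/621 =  - 2^1*3^(  -  3)*23^( - 1 )*419^1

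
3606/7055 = 3606/7055= 0.51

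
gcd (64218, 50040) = 834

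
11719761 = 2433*4817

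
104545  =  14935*7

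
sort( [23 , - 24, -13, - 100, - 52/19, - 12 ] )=[ - 100, - 24,  -  13  ,- 12, - 52/19,  23]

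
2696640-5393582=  - 2696942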